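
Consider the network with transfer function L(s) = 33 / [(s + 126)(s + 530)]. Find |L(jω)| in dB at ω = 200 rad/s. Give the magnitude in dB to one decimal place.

|j200 + 126| = √(200² + 126²) = 236.4
|j200 + 530| = √(200² + 530²) = 566.5
|L(j200)| = 33 / (236.4 × 566.5) = 0.00024644
20 log₁₀(0.00024644) = -72.17 dB

-72.2 dB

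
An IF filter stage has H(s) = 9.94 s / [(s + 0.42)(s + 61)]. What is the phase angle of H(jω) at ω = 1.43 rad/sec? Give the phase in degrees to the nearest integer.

∠(j1.43) = 90.00°
∠(j1.43 + 0.42) = arctan(1.43/0.42) = 73.63°
∠(j1.43 + 61) = arctan(1.43/61) = 1.34°
∠H(j1.43) = 90.00° − (73.63° + 1.34°) = 15.02°

15 deg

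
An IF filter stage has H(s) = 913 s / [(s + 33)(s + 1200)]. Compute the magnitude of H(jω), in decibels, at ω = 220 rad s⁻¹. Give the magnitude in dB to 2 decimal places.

|j220| = 220
|j220 + 33| = √(220² + 33²) = 222.5
|j220 + 1200| = √(220² + 1200²) = 1220
|H(j220)| = 913 × 220 / (222.5 × 1220) = 0.74008
20 log₁₀(0.74008) = -2.614 dB

-2.61 dB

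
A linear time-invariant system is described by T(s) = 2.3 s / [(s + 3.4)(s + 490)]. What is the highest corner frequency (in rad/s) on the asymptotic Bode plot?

490 rad/s

Break frequencies occur at each pole and zero magnitude: 3.4 rad/s, 490 rad/s.
The highest is 490 rad/s.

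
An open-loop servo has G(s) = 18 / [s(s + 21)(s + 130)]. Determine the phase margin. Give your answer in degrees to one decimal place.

Gain crossover: |G(jω)| = 1 at ω ≈ 0.00659 rad/s.
∠G(j0.00659) = −90° − arctan(0.00659/21) − arctan(0.00659/130) ≈ -90.02°
PM = 180° + (-90.02°) = 89.98°

90.0°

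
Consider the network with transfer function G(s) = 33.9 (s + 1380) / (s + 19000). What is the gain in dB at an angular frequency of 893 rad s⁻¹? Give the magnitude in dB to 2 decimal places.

|j893 + 1380| = √(893² + 1380²) = 1644
|j893 + 19000| = √(893² + 19000²) = 1.902e+04
|G(j893)| = 33.9 × 1644 / 1.902e+04 = 2.9295
20 log₁₀(2.9295) = 9.336 dB

9.34 dB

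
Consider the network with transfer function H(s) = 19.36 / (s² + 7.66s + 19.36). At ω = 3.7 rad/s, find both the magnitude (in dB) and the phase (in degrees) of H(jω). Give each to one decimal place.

|H| = -3.5 dB, ∠H = -78.7 deg

|(j3.7)² + 7.66(j3.7) + 19.36| = |5.67 + j28.342| = 28.9
|H(j3.7)| = 19.36 / 28.9 = 0.66981
20 log₁₀(0.66981) = -3.48 dB
∠[(j3.7)² + 7.66(j3.7) + 19.36] = ∠[5.67 + j28.342] = 78.69°
∠H(j3.7) = −78.69° = -78.69°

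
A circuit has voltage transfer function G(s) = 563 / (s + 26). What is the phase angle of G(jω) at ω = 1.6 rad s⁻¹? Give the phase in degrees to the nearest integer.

-4°

∠(j1.6 + 26) = arctan(1.6/26) = 3.52°
∠G(j1.6) = −3.52° = -3.52°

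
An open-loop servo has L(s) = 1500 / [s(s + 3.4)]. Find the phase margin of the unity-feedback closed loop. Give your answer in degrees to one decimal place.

Gain crossover: |L(jω)| = 1 at ω ≈ 38.7 rad/s.
∠L(j38.7) = −90° − arctan(38.7/3.4) ≈ -174.97°
PM = 180° + (-174.97°) = 5.03°

5.0 deg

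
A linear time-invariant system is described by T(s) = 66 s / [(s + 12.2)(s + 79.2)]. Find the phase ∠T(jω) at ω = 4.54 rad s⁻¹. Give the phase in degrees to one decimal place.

∠(j4.54) = 90.00°
∠(j4.54 + 12.2) = arctan(4.54/12.2) = 20.41°
∠(j4.54 + 79.2) = arctan(4.54/79.2) = 3.28°
∠T(j4.54) = 90.00° − (20.41° + 3.28°) = 66.31°

66.3 deg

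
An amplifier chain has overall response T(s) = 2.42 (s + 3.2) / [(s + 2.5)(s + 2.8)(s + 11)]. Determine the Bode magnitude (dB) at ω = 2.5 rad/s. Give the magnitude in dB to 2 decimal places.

|j2.5 + 3.2| = √(2.5² + 3.2²) = 4.061
|j2.5 + 2.5| = √(2.5² + 2.5²) = 3.536
|j2.5 + 2.8| = √(2.5² + 2.8²) = 3.754
|j2.5 + 11| = √(2.5² + 11²) = 11.28
|T(j2.5)| = 2.42 × 4.061 / (3.536 × 3.754 × 11.28) = 0.065643
20 log₁₀(0.065643) = -23.656 dB

-23.66 dB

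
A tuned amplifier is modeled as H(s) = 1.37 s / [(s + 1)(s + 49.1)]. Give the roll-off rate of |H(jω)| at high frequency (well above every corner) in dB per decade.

With 1 zero and 2 poles, the high-frequency asymptotic slope is 20 × (1 − 2) = -20 dB/decade.

-20 dB/decade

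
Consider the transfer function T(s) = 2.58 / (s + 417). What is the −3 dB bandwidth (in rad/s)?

For a single-pole low-pass, the −3 dB point is at the pole: ω = 417 rad/s.

417 rad/s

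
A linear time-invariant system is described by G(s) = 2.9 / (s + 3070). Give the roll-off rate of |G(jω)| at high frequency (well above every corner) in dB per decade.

-20 dB/decade

With 0 zeros and 1 pole, the high-frequency asymptotic slope is 20 × (0 − 1) = -20 dB/decade.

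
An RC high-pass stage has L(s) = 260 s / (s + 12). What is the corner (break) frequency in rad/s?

The single real pole at s = −12 gives a corner at ω = 12 rad/s.

12 rad/s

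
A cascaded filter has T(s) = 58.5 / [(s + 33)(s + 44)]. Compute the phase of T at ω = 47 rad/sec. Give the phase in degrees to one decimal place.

-101.8°

∠(j47 + 33) = arctan(47/33) = 54.93°
∠(j47 + 44) = arctan(47/44) = 46.89°
∠T(j47) = − (54.93° + 46.89°) = -101.81°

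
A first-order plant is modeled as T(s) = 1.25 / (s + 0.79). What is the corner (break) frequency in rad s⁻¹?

0.79 rad s⁻¹

The single real pole at s = −0.79 gives a corner at ω = 0.79 rad s⁻¹.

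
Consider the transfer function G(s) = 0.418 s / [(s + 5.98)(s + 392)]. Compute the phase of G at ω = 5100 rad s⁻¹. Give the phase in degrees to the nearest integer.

∠(j5100) = 90.00°
∠(j5100 + 5.98) = arctan(5100/5.98) = 89.93°
∠(j5100 + 392) = arctan(5100/392) = 85.60°
∠G(j5100) = 90.00° − (89.93° + 85.60°) = -85.54°

-86°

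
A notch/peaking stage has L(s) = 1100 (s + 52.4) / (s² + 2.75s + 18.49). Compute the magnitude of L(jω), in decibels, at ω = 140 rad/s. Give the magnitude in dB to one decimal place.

|j140 + 52.4| = √(140² + 52.4²) = 149.5
|(j140)² + 2.75(j140) + 18.49| = |-19582 + j385| = 1.959e+04
|L(j140)| = 1100 × 149.5 / 1.959e+04 = 8.3958
20 log₁₀(8.3958) = 18.48 dB

18.5 dB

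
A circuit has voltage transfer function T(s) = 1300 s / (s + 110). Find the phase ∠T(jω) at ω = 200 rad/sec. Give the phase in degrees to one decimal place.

∠(j200) = 90.00°
∠(j200 + 110) = arctan(200/110) = 61.19°
∠T(j200) = 90.00° − 61.19° = 28.81°

28.8 deg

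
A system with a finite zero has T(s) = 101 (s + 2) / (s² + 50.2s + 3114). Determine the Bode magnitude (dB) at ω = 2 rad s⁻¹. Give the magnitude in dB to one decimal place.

|j2 + 2| = √(2² + 2²) = 2.828
|(j2)² + 50.2(j2) + 3114| = |3110 + j100.4| = 3112
|T(j2)| = 101 × 2.828 / 3112 = 0.091808
20 log₁₀(0.091808) = -20.74 dB

-20.7 dB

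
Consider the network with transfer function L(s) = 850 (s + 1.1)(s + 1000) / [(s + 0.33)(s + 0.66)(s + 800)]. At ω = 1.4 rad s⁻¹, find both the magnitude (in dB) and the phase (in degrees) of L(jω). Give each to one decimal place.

|L| = 58.6 dB, ∠L = -89.7°

|j1.4 + 1.1| = √(1.4² + 1.1²) = 1.78
|j1.4 + 1000| = √(1.4² + 1000²) = 1000
|j1.4 + 0.33| = √(1.4² + 0.33²) = 1.438
|j1.4 + 0.66| = √(1.4² + 0.66²) = 1.548
|j1.4 + 800| = √(1.4² + 800²) = 800
|L(j1.4)| = 850 × 1.78 × 1000 / (1.438 × 1.548 × 800) = 849.73
20 log₁₀(849.73) = 58.59 dB
∠(j1.4 + 1.1) = arctan(1.4/1.1) = 51.84°
∠(j1.4 + 1000) = arctan(1.4/1000) = 0.08°
∠(j1.4 + 0.33) = arctan(1.4/0.33) = 76.74°
∠(j1.4 + 0.66) = arctan(1.4/0.66) = 64.76°
∠(j1.4 + 800) = arctan(1.4/800) = 0.10°
∠L(j1.4) = 51.84° + 0.08° − (76.74° + 64.76° + 0.10°) = -89.67°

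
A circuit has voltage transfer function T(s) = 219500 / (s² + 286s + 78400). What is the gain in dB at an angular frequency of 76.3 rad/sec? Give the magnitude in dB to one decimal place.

9.2 dB

|(j76.3)² + 286(j76.3) + 78400| = |72578 + j21822| = 7.579e+04
|T(j76.3)| = 219500 / 7.579e+04 = 2.8962
20 log₁₀(2.8962) = 9.24 dB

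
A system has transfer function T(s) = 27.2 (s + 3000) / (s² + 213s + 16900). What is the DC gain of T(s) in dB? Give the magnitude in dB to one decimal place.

13.7 dB

T(0) = 27.2 × 3000 / 16900 = 4.8284
20 log₁₀(4.8284) = 13.68 dB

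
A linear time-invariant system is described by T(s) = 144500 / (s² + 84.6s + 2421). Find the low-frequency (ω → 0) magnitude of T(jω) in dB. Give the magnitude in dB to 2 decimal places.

35.52 dB

T(0) = 144500 / 2421 = 59.686
20 log₁₀(59.686) = 35.517 dB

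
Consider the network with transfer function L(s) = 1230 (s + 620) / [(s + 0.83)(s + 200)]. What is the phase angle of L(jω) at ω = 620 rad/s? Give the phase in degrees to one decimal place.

-117.0°

∠(j620 + 620) = arctan(620/620) = 45.00°
∠(j620 + 0.83) = arctan(620/0.83) = 89.92°
∠(j620 + 200) = arctan(620/200) = 72.12°
∠L(j620) = 45.00° − (89.92° + 72.12°) = -117.04°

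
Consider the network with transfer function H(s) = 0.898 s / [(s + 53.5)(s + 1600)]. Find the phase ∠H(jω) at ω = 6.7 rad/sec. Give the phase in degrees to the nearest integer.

83 deg

∠(j6.7) = 90.00°
∠(j6.7 + 53.5) = arctan(6.7/53.5) = 7.14°
∠(j6.7 + 1600) = arctan(6.7/1600) = 0.24°
∠H(j6.7) = 90.00° − (7.14° + 0.24°) = 82.62°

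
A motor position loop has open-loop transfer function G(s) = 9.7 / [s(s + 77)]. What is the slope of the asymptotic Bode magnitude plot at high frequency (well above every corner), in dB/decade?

-40 dB/decade

With 0 zeros and 2 poles, the high-frequency asymptotic slope is 20 × (0 − 2) = -40 dB/decade.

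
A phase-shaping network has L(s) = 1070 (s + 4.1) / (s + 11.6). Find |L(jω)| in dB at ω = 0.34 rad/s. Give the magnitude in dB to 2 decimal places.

|j0.34 + 4.1| = √(0.34² + 4.1²) = 4.114
|j0.34 + 11.6| = √(0.34² + 11.6²) = 11.6
|L(j0.34)| = 1070 × 4.114 / 11.6 = 379.32
20 log₁₀(379.32) = 51.580 dB

51.58 dB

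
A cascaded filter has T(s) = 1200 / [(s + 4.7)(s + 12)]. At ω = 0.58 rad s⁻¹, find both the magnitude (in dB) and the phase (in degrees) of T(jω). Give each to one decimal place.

|T| = 26.5 dB, ∠T = -9.8°

|j0.58 + 4.7| = √(0.58² + 4.7²) = 4.736
|j0.58 + 12| = √(0.58² + 12²) = 12.01
|T(j0.58)| = 1200 / (4.736 × 12.01) = 21.092
20 log₁₀(21.092) = 26.48 dB
∠(j0.58 + 4.7) = arctan(0.58/4.7) = 7.03°
∠(j0.58 + 12) = arctan(0.58/12) = 2.77°
∠T(j0.58) = − (7.03° + 2.77°) = -9.80°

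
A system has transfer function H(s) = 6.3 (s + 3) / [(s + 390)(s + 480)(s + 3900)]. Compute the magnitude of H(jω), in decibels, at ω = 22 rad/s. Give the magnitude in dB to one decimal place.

|j22 + 3| = √(22² + 3²) = 22.2
|j22 + 390| = √(22² + 390²) = 390.6
|j22 + 480| = √(22² + 480²) = 480.5
|j22 + 3900| = √(22² + 3900²) = 3900
|H(j22)| = 6.3 × 22.2 / (390.6 × 480.5 × 3900) = 1.9109e-07
20 log₁₀(1.9109e-07) = -134.38 dB

-134.4 dB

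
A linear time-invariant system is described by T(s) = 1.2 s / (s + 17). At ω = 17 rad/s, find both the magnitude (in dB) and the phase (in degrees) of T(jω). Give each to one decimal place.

|j17| = 17
|j17 + 17| = √(17² + 17²) = 24.04
|T(j17)| = 1.2 × 17 / 24.04 = 0.84853
20 log₁₀(0.84853) = -1.43 dB
∠(j17) = 90.00°
∠(j17 + 17) = arctan(17/17) = 45.00°
∠T(j17) = 90.00° − 45.00° = 45.00°

|T| = -1.4 dB, ∠T = 45.0°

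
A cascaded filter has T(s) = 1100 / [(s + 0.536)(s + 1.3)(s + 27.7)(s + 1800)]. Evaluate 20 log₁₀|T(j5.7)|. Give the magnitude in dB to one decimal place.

-63.8 dB

|j5.7 + 0.536| = √(5.7² + 0.536²) = 5.725
|j5.7 + 1.3| = √(5.7² + 1.3²) = 5.846
|j5.7 + 27.7| = √(5.7² + 27.7²) = 28.28
|j5.7 + 1800| = √(5.7² + 1800²) = 1800
|T(j5.7)| = 1100 / (5.725 × 5.846 × 28.28 × 1800) = 0.00064559
20 log₁₀(0.00064559) = -63.80 dB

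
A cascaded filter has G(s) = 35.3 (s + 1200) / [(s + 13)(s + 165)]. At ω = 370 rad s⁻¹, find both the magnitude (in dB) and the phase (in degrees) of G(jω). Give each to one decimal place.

|j370 + 1200| = √(370² + 1200²) = 1256
|j370 + 13| = √(370² + 13²) = 370.2
|j370 + 165| = √(370² + 165²) = 405.1
|G(j370)| = 35.3 × 1256 / (370.2 × 405.1) = 0.29554
20 log₁₀(0.29554) = -10.59 dB
∠(j370 + 1200) = arctan(370/1200) = 17.14°
∠(j370 + 13) = arctan(370/13) = 87.99°
∠(j370 + 165) = arctan(370/165) = 65.97°
∠G(j370) = 17.14° − (87.99° + 65.97°) = -136.82°

|G| = -10.6 dB, ∠G = -136.8°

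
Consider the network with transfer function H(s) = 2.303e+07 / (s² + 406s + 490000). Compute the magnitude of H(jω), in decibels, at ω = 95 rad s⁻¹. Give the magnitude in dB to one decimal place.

|(j95)² + 406(j95) + 490000| = |4.8098e+05 + j38570| = 4.825e+05
|H(j95)| = 2.303e+07 / 4.825e+05 = 47.729
20 log₁₀(47.729) = 33.58 dB

33.6 dB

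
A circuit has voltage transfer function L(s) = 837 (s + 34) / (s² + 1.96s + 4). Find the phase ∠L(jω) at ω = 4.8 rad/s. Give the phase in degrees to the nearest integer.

-146°

∠(j4.8 + 34) = arctan(4.8/34) = 8.04°
∠[(j4.8)² + 1.96(j4.8) + 4] = ∠[-19.04 + j9.408] = 153.71°
∠L(j4.8) = 8.04° − 153.71° = -145.67°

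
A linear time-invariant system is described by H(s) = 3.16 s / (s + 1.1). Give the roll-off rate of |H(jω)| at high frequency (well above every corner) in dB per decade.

0 dB/decade

With 1 zero and 1 pole, the high-frequency asymptotic slope is 20 × (1 − 1) = 0 dB/decade.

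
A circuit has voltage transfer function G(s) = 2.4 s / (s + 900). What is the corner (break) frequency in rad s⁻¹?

900 rad s⁻¹

The single real pole at s = −900 gives a corner at ω = 900 rad s⁻¹.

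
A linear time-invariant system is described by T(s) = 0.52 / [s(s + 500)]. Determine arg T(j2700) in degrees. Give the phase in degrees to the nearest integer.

-170°

∠(j2700 + 500) = arctan(2700/500) = 79.51°
∠(j2700) = 90.00°
∠T(j2700) = − (79.51° + 90.00°) = -169.51°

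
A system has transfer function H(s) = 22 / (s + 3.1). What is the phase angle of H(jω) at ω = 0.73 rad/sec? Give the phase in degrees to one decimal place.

-13.3°

∠(j0.73 + 3.1) = arctan(0.73/3.1) = 13.25°
∠H(j0.73) = −13.25° = -13.25°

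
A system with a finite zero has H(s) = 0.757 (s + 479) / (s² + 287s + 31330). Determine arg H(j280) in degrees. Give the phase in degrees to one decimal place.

-90.1 deg

∠(j280 + 479) = arctan(280/479) = 30.31°
∠[(j280)² + 287(j280) + 31330] = ∠[-47070 + j80360] = 120.36°
∠H(j280) = 30.31° − 120.36° = -90.05°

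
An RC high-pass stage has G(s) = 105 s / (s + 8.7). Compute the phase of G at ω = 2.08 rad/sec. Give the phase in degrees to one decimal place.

76.6 deg

∠(j2.08) = 90.00°
∠(j2.08 + 8.7) = arctan(2.08/8.7) = 13.45°
∠G(j2.08) = 90.00° − 13.45° = 76.55°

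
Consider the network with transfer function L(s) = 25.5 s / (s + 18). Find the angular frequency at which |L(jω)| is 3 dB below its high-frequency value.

For a single-pole high-pass, the −3 dB point is at the pole: ω = 18 rad/s.

18 rad/s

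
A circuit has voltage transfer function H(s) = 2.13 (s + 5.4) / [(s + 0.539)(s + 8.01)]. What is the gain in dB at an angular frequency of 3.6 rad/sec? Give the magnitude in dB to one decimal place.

-7.3 dB

|j3.6 + 5.4| = √(3.6² + 5.4²) = 6.49
|j3.6 + 0.539| = √(3.6² + 0.539²) = 3.64
|j3.6 + 8.01| = √(3.6² + 8.01²) = 8.782
|H(j3.6)| = 2.13 × 6.49 / (3.64 × 8.782) = 0.43244
20 log₁₀(0.43244) = -7.28 dB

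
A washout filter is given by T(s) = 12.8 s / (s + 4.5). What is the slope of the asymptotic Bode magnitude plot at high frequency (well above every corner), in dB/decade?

With 1 zero and 1 pole, the high-frequency asymptotic slope is 20 × (1 − 1) = 0 dB/decade.

0 dB/decade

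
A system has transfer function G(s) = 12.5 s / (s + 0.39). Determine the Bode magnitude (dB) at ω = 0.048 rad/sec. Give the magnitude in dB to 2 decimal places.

|j0.048| = 0.048
|j0.048 + 0.39| = √(0.048² + 0.39²) = 0.3929
|G(j0.048)| = 12.5 × 0.048 / 0.3929 = 1.5269
20 log₁₀(1.5269) = 3.676 dB

3.68 dB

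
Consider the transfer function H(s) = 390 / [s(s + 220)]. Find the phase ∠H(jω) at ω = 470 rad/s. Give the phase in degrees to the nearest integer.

∠(j470 + 220) = arctan(470/220) = 64.92°
∠(j470) = 90.00°
∠H(j470) = − (64.92° + 90.00°) = -154.92°

-155 deg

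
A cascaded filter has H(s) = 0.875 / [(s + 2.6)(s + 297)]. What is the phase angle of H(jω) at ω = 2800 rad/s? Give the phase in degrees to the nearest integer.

∠(j2800 + 2.6) = arctan(2800/2.6) = 89.95°
∠(j2800 + 297) = arctan(2800/297) = 83.95°
∠H(j2800) = − (89.95° + 83.95°) = -173.89°

-174 deg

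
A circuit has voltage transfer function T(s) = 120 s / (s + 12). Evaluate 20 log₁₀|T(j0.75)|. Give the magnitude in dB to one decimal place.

17.5 dB

|j0.75| = 0.75
|j0.75 + 12| = √(0.75² + 12²) = 12.02
|T(j0.75)| = 120 × 0.75 / 12.02 = 7.4854
20 log₁₀(7.4854) = 17.48 dB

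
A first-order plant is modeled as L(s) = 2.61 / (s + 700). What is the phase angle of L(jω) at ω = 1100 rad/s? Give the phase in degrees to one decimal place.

∠(j1100 + 700) = arctan(1100/700) = 57.53°
∠L(j1100) = −57.53° = -57.53°

-57.5 deg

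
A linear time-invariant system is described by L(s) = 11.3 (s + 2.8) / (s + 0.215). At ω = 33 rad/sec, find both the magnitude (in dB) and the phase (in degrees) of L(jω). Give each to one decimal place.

|j33 + 2.8| = √(33² + 2.8²) = 33.12
|j33 + 0.215| = √(33² + 0.215²) = 33
|L(j33)| = 11.3 × 33.12 / 33 = 11.34
20 log₁₀(11.34) = 21.09 dB
∠(j33 + 2.8) = arctan(33/2.8) = 85.15°
∠(j33 + 0.215) = arctan(33/0.215) = 89.63°
∠L(j33) = 85.15° − 89.63° = -4.48°

|L| = 21.1 dB, ∠L = -4.5°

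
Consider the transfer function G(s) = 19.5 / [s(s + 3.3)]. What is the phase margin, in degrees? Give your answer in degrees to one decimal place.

40.6°

Gain crossover: |G(jω)| = 1 at ω ≈ 3.85 rad s⁻¹.
∠G(j3.85) = −90° − arctan(3.85/3.3) ≈ -139.38°
PM = 180° + (-139.38°) = 40.62°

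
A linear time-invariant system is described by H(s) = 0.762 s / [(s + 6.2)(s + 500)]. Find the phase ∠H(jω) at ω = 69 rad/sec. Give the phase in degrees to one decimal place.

-2.7°

∠(j69) = 90.00°
∠(j69 + 6.2) = arctan(69/6.2) = 84.87°
∠(j69 + 500) = arctan(69/500) = 7.86°
∠H(j69) = 90.00° − (84.87° + 7.86°) = -2.72°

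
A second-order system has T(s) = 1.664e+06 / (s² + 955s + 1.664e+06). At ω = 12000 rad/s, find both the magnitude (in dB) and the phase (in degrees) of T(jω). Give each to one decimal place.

|T| = -38.7 dB, ∠T = -175.4°

|(j12000)² + 955(j12000) + 1.664e+06| = |-1.4234e+08 + j1.146e+07| = 1.428e+08
|T(j12000)| = 1.664e+06 / 1.428e+08 = 0.011653
20 log₁₀(0.011653) = -38.67 dB
∠[(j12000)² + 955(j12000) + 1.664e+06] = ∠[-1.4234e+08 + j1.146e+07] = 175.40°
∠T(j12000) = −175.40° = -175.40°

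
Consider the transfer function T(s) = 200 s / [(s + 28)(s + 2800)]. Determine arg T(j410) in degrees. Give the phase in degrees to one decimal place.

∠(j410) = 90.00°
∠(j410 + 28) = arctan(410/28) = 86.09°
∠(j410 + 2800) = arctan(410/2800) = 8.33°
∠T(j410) = 90.00° − (86.09° + 8.33°) = -4.42°

-4.4°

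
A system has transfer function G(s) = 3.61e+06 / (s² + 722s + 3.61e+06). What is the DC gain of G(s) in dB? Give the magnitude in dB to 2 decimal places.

0.00 dB

G(0) = 3.61e+06 / 3.61e+06 = 1
20 log₁₀(1) = 0.000 dB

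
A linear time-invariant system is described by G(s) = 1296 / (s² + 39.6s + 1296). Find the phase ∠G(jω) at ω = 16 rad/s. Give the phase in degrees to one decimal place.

∠[(j16)² + 39.6(j16) + 1296] = ∠[1040 + j633.6] = 31.35°
∠G(j16) = −31.35° = -31.35°

-31.4°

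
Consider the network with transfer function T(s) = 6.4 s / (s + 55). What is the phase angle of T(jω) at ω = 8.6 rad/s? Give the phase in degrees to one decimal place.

∠(j8.6) = 90.00°
∠(j8.6 + 55) = arctan(8.6/55) = 8.89°
∠T(j8.6) = 90.00° − 8.89° = 81.11°

81.1°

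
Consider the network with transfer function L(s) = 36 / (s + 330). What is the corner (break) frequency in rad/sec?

330 rad/sec

The single real pole at s = −330 gives a corner at ω = 330 rad/sec.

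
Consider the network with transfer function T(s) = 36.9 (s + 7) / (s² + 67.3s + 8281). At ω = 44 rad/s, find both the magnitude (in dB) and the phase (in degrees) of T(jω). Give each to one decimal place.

|T| = -12.6 dB, ∠T = 55.9 deg

|j44 + 7| = √(44² + 7²) = 44.55
|(j44)² + 67.3(j44) + 8281| = |6345 + j2961.2| = 7002
|T(j44)| = 36.9 × 44.55 / 7002 = 0.23479
20 log₁₀(0.23479) = -12.59 dB
∠(j44 + 7) = arctan(44/7) = 80.96°
∠[(j44)² + 67.3(j44) + 8281] = ∠[6345 + j2961.2] = 25.02°
∠T(j44) = 80.96° − 25.02° = 55.94°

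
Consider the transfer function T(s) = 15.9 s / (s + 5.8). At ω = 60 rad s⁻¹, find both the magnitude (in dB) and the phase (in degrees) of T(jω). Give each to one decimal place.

|j60| = 60
|j60 + 5.8| = √(60² + 5.8²) = 60.28
|T(j60)| = 15.9 × 60 / 60.28 = 15.826
20 log₁₀(15.826) = 23.99 dB
∠(j60) = 90.00°
∠(j60 + 5.8) = arctan(60/5.8) = 84.48°
∠T(j60) = 90.00° − 84.48° = 5.52°

|T| = 24.0 dB, ∠T = 5.5°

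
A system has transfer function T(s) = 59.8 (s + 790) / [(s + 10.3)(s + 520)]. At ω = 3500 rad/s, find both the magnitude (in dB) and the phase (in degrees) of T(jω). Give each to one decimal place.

|T| = -35.2 dB, ∠T = -94.1°

|j3500 + 790| = √(3500² + 790²) = 3588
|j3500 + 10.3| = √(3500² + 10.3²) = 3500
|j3500 + 520| = √(3500² + 520²) = 3538
|T(j3500)| = 59.8 × 3588 / (3500 × 3538) = 0.017325
20 log₁₀(0.017325) = -35.23 dB
∠(j3500 + 790) = arctan(3500/790) = 77.28°
∠(j3500 + 10.3) = arctan(3500/10.3) = 89.83°
∠(j3500 + 520) = arctan(3500/520) = 81.55°
∠T(j3500) = 77.28° − (89.83° + 81.55°) = -94.10°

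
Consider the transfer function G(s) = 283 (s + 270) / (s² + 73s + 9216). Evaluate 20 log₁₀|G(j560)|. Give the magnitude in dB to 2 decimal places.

-4.84 dB

|j560 + 270| = √(560² + 270²) = 621.7
|(j560)² + 73(j560) + 9216| = |-3.0438e+05 + j40880| = 3.071e+05
|G(j560)| = 283 × 621.7 / 3.071e+05 = 0.57287
20 log₁₀(0.57287) = -4.839 dB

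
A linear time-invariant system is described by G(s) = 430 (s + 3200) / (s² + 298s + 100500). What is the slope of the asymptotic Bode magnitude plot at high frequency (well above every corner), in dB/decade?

-20 dB/decade

With 1 zero and 2 poles, the high-frequency asymptotic slope is 20 × (1 − 2) = -20 dB/decade.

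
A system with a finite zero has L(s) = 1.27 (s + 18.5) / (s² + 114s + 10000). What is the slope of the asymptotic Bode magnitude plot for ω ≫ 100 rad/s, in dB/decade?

With 1 zero and 2 poles, the high-frequency asymptotic slope is 20 × (1 − 2) = -20 dB/decade.

-20 dB/decade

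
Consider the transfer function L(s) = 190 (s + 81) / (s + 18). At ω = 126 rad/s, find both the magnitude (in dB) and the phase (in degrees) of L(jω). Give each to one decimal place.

|L| = 47.0 dB, ∠L = -24.6°

|j126 + 81| = √(126² + 81²) = 149.8
|j126 + 18| = √(126² + 18²) = 127.3
|L(j126)| = 190 × 149.8 / 127.3 = 223.6
20 log₁₀(223.6) = 46.99 dB
∠(j126 + 81) = arctan(126/81) = 57.26°
∠(j126 + 18) = arctan(126/18) = 81.87°
∠L(j126) = 57.26° − 81.87° = -24.61°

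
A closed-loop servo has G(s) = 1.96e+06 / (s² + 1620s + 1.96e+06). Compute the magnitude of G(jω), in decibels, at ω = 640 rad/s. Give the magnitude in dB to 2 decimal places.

0.43 dB

|(j640)² + 1620(j640) + 1.96e+06| = |1.5504e+06 + j1.0368e+06| = 1.865e+06
|G(j640)| = 1.96e+06 / 1.865e+06 = 1.0509
20 log₁₀(1.0509) = 0.431 dB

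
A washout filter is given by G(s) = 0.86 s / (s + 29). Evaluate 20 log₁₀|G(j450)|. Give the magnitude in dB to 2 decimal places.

|j450| = 450
|j450 + 29| = √(450² + 29²) = 450.9
|G(j450)| = 0.86 × 450 / 450.9 = 0.85822
20 log₁₀(0.85822) = -1.328 dB

-1.33 dB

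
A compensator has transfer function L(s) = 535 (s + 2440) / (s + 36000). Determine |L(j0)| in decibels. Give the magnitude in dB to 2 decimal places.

31.19 dB

L(0) = 535 × 2440 / 36000 = 36.261
20 log₁₀(36.261) = 31.189 dB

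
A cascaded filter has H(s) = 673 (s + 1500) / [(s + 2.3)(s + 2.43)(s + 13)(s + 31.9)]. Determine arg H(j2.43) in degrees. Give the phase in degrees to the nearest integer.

-106°

∠(j2.43 + 1500) = arctan(2.43/1500) = 0.09°
∠(j2.43 + 2.3) = arctan(2.43/2.3) = 46.57°
∠(j2.43 + 2.43) = arctan(2.43/2.43) = 45.00°
∠(j2.43 + 13) = arctan(2.43/13) = 10.59°
∠(j2.43 + 31.9) = arctan(2.43/31.9) = 4.36°
∠H(j2.43) = 0.09° − (46.57° + 45.00° + 10.59° + 4.36°) = -106.43°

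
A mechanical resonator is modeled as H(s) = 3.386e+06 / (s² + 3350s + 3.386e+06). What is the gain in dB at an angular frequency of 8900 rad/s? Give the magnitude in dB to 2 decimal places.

-27.63 dB

|(j8900)² + 3350(j8900) + 3.386e+06| = |-7.5824e+07 + j2.9815e+07| = 8.148e+07
|H(j8900)| = 3.386e+06 / 8.148e+07 = 0.041559
20 log₁₀(0.041559) = -27.627 dB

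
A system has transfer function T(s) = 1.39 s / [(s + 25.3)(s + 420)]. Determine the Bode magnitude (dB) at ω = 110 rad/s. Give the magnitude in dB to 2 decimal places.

-50.12 dB

|j110| = 110
|j110 + 25.3| = √(110² + 25.3²) = 112.9
|j110 + 420| = √(110² + 420²) = 434.2
|T(j110)| = 1.39 × 110 / (112.9 × 434.2) = 0.0031201
20 log₁₀(0.0031201) = -50.117 dB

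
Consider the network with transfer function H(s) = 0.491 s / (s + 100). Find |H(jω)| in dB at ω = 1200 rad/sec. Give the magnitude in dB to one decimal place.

|j1200| = 1200
|j1200 + 100| = √(1200² + 100²) = 1204
|H(j1200)| = 0.491 × 1200 / 1204 = 0.4893
20 log₁₀(0.4893) = -6.21 dB

-6.2 dB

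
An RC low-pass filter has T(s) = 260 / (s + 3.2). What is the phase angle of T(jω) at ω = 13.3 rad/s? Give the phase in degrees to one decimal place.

-76.5°

∠(j13.3 + 3.2) = arctan(13.3/3.2) = 76.47°
∠T(j13.3) = −76.47° = -76.47°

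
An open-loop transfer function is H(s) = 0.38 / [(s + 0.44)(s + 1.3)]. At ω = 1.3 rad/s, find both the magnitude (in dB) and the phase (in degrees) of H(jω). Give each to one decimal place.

|j1.3 + 0.44| = √(1.3² + 0.44²) = 1.372
|j1.3 + 1.3| = √(1.3² + 1.3²) = 1.838
|H(j1.3)| = 0.38 / (1.372 × 1.838) = 0.1506
20 log₁₀(0.1506) = -16.44 dB
∠(j1.3 + 0.44) = arctan(1.3/0.44) = 71.30°
∠(j1.3 + 1.3) = arctan(1.3/1.3) = 45.00°
∠H(j1.3) = − (71.30° + 45.00°) = -116.30°

|H| = -16.4 dB, ∠H = -116.3 deg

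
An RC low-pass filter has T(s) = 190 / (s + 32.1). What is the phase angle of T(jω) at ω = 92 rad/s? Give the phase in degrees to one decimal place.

-70.8°

∠(j92 + 32.1) = arctan(92/32.1) = 70.77°
∠T(j92) = −70.77° = -70.77°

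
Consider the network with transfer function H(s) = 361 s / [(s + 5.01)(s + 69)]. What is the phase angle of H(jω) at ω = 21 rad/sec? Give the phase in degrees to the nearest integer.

-4°

∠(j21) = 90.00°
∠(j21 + 5.01) = arctan(21/5.01) = 76.58°
∠(j21 + 69) = arctan(21/69) = 16.93°
∠H(j21) = 90.00° − (76.58° + 16.93°) = -3.51°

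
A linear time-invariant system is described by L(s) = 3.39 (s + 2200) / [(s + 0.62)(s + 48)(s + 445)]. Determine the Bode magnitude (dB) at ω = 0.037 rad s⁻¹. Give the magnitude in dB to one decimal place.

-5.0 dB

|j0.037 + 2200| = √(0.037² + 2200²) = 2200
|j0.037 + 0.62| = √(0.037² + 0.62²) = 0.6211
|j0.037 + 48| = √(0.037² + 48²) = 48
|j0.037 + 445| = √(0.037² + 445²) = 445
|L(j0.037)| = 3.39 × 2200 / (0.6211 × 48 × 445) = 0.56216
20 log₁₀(0.56216) = -5.00 dB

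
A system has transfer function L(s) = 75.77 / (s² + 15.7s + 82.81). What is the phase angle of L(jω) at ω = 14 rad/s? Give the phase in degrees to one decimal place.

∠[(j14)² + 15.7(j14) + 82.81] = ∠[-113.19 + j219.8] = 117.25°
∠L(j14) = −117.25° = -117.25°

-117.2°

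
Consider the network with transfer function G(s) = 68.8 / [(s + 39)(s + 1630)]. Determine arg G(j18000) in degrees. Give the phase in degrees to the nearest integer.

∠(j18000 + 39) = arctan(18000/39) = 89.88°
∠(j18000 + 1630) = arctan(18000/1630) = 84.83°
∠G(j18000) = − (89.88° + 84.83°) = -174.70°

-175°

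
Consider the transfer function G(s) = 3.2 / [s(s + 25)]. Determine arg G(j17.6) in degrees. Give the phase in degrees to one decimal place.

∠(j17.6 + 25) = arctan(17.6/25) = 35.15°
∠(j17.6) = 90.00°
∠G(j17.6) = − (35.15° + 90.00°) = -125.15°

-125.1°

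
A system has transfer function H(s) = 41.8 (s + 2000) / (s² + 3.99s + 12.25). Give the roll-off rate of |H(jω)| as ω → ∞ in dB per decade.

-20 dB/decade

With 1 zero and 2 poles, the high-frequency asymptotic slope is 20 × (1 − 2) = -20 dB/decade.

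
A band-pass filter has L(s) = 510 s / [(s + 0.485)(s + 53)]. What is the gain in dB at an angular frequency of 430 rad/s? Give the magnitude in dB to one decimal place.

|j430| = 430
|j430 + 0.485| = √(430² + 0.485²) = 430
|j430 + 53| = √(430² + 53²) = 433.3
|L(j430)| = 510 × 430 / (430 × 433.3) = 1.1771
20 log₁₀(1.1771) = 1.42 dB

1.4 dB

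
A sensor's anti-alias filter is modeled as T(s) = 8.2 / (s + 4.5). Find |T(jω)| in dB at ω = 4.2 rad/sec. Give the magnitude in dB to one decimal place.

2.5 dB

|j4.2 + 4.5| = √(4.2² + 4.5²) = 6.155
|T(j4.2)| = 8.2 / 6.155 = 1.3321
20 log₁₀(1.3321) = 2.49 dB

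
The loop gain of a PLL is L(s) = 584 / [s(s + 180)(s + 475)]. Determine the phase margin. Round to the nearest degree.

Gain crossover: |L(jω)| = 1 at ω ≈ 0.00683 rad/sec.
∠L(j0.00683) = −90° − arctan(0.00683/180) − arctan(0.00683/475) ≈ -90.00°
PM = 180° + (-90.00°) = 90.00°

90°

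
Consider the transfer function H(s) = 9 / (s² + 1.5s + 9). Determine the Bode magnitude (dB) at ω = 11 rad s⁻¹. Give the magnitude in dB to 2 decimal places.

|(j11)² + 1.5(j11) + 9| = |-112 + j16.5| = 113.2
|H(j11)| = 9 / 113.2 = 0.079499
20 log₁₀(0.079499) = -21.993 dB

-21.99 dB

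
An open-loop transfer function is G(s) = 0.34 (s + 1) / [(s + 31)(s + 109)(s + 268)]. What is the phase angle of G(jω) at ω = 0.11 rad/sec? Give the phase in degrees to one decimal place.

∠(j0.11 + 1) = arctan(0.11/1) = 6.28°
∠(j0.11 + 31) = arctan(0.11/31) = 0.20°
∠(j0.11 + 109) = arctan(0.11/109) = 0.06°
∠(j0.11 + 268) = arctan(0.11/268) = 0.02°
∠G(j0.11) = 6.28° − (0.20° + 0.06° + 0.02°) = 5.99°

6.0°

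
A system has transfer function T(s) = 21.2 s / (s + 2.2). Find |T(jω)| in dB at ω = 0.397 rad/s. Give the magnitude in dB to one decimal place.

11.5 dB

|j0.397| = 0.397
|j0.397 + 2.2| = √(0.397² + 2.2²) = 2.236
|T(j0.397)| = 21.2 × 0.397 / 2.236 = 3.7648
20 log₁₀(3.7648) = 11.51 dB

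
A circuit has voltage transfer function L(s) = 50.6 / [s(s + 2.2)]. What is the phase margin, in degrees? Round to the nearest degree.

18°

Gain crossover: |L(jω)| = 1 at ω ≈ 6.95 rad/s.
∠L(j6.95) = −90° − arctan(6.95/2.2) ≈ -162.42°
PM = 180° + (-162.42°) = 17.58°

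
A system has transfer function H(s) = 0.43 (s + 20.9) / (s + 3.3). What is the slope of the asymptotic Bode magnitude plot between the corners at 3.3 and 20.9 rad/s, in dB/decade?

-20 dB/decade

In this band the factors already past their corner are: pole at 3.3; net slope = -20 dB/decade.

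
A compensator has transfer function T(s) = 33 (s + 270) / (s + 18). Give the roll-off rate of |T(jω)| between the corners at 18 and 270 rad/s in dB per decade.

In this band the factors already past their corner are: pole at 18; net slope = -20 dB/decade.

-20 dB/decade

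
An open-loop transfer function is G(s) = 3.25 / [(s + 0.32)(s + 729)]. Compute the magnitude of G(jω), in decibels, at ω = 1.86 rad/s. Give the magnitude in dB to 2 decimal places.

|j1.86 + 0.32| = √(1.86² + 0.32²) = 1.887
|j1.86 + 729| = √(1.86² + 729²) = 729
|G(j1.86)| = 3.25 / (1.887 × 729) = 0.0023621
20 log₁₀(0.0023621) = -52.534 dB

-52.53 dB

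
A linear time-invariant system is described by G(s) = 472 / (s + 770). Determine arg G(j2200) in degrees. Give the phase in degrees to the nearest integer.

∠(j2200 + 770) = arctan(2200/770) = 70.71°
∠G(j2200) = −70.71° = -70.71°

-71°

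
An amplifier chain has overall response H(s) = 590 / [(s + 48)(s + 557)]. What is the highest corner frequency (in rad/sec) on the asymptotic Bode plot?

557 rad/sec

Break frequencies occur at each pole and zero magnitude: 48 rad/sec, 557 rad/sec.
The highest is 557 rad/sec.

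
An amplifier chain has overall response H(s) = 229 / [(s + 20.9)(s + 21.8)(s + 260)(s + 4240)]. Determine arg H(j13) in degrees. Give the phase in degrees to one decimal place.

∠(j13 + 20.9) = arctan(13/20.9) = 31.88°
∠(j13 + 21.8) = arctan(13/21.8) = 30.81°
∠(j13 + 260) = arctan(13/260) = 2.86°
∠(j13 + 4240) = arctan(13/4240) = 0.18°
∠H(j13) = − (31.88° + 30.81° + 2.86° + 0.18°) = -65.73°

-65.7°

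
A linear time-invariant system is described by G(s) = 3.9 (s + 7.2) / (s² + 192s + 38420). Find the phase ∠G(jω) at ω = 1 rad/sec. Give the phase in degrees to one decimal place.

7.6°

∠(j1 + 7.2) = arctan(1/7.2) = 7.91°
∠[(j1)² + 192(j1) + 38420] = ∠[38419 + j192] = 0.29°
∠G(j1) = 7.91° − 0.29° = 7.62°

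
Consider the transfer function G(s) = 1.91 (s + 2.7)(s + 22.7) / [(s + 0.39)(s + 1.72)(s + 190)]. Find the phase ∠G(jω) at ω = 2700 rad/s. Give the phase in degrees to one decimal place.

∠(j2700 + 2.7) = arctan(2700/2.7) = 89.94°
∠(j2700 + 22.7) = arctan(2700/22.7) = 89.52°
∠(j2700 + 0.39) = arctan(2700/0.39) = 89.99°
∠(j2700 + 1.72) = arctan(2700/1.72) = 89.96°
∠(j2700 + 190) = arctan(2700/190) = 85.97°
∠G(j2700) = 89.94° + 89.52° − (89.99° + 89.96° + 85.97°) = -86.47°

-86.5°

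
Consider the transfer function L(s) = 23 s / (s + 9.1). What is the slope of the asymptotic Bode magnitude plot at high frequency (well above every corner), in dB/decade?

0 dB/decade

With 1 zero and 1 pole, the high-frequency asymptotic slope is 20 × (1 − 1) = 0 dB/decade.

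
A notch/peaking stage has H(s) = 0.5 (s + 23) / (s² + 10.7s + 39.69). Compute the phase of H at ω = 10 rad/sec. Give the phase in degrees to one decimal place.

-95.9°

∠(j10 + 23) = arctan(10/23) = 23.50°
∠[(j10)² + 10.7(j10) + 39.69] = ∠[-60.31 + j107] = 119.41°
∠H(j10) = 23.50° − 119.41° = -95.91°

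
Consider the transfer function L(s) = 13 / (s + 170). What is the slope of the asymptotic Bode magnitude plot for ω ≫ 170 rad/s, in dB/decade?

With 0 zeros and 1 pole, the high-frequency asymptotic slope is 20 × (0 − 1) = -20 dB/decade.

-20 dB/decade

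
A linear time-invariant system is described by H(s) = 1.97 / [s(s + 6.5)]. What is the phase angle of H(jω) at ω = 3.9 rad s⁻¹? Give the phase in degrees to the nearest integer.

∠(j3.9 + 6.5) = arctan(3.9/6.5) = 30.96°
∠(j3.9) = 90.00°
∠H(j3.9) = − (30.96° + 90.00°) = -120.96°

-121°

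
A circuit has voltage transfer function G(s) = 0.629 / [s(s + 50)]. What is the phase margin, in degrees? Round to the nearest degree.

Gain crossover: |G(jω)| = 1 at ω ≈ 0.0126 rad/s.
∠G(j0.0126) = −90° − arctan(0.0126/50) ≈ -90.01°
PM = 180° + (-90.01°) = 89.99°

90 deg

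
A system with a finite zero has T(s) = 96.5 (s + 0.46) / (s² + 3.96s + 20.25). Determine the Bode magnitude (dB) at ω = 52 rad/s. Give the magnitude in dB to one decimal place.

|j52 + 0.46| = √(52² + 0.46²) = 52
|(j52)² + 3.96(j52) + 20.25| = |-2683.8 + j205.92| = 2692
|T(j52)| = 96.5 × 52 / 2692 = 1.8644
20 log₁₀(1.8644) = 5.41 dB

5.4 dB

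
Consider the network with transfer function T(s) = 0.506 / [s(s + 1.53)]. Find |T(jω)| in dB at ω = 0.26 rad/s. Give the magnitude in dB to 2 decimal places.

1.97 dB

|j0.26 + 1.53| = √(0.26² + 1.53²) = 1.552
|j0.26| = 0.26
|T(j0.26)| = 0.506 / (1.552 × 0.26) = 1.254
20 log₁₀(1.254) = 1.966 dB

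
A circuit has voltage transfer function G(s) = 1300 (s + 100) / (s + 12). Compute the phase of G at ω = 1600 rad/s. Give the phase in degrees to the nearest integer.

∠(j1600 + 100) = arctan(1600/100) = 86.42°
∠(j1600 + 12) = arctan(1600/12) = 89.57°
∠G(j1600) = 86.42° − 89.57° = -3.15°

-3°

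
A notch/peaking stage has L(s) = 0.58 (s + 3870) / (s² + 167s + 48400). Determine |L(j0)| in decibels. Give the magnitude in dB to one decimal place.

-26.7 dB

L(0) = 0.58 × 3870 / 48400 = 0.046376
20 log₁₀(0.046376) = -26.67 dB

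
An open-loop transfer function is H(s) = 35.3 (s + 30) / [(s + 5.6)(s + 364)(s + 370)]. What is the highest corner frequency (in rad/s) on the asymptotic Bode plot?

Break frequencies occur at each pole and zero magnitude: 5.6 rad/s, 30 rad/s, 364 rad/s, 370 rad/s.
The highest is 370 rad/s.

370 rad/s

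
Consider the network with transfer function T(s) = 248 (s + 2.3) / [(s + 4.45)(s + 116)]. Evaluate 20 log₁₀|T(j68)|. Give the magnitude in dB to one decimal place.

5.3 dB

|j68 + 2.3| = √(68² + 2.3²) = 68.04
|j68 + 4.45| = √(68² + 4.45²) = 68.15
|j68 + 116| = √(68² + 116²) = 134.5
|T(j68)| = 248 × 68.04 / (68.15 × 134.5) = 1.8415
20 log₁₀(1.8415) = 5.30 dB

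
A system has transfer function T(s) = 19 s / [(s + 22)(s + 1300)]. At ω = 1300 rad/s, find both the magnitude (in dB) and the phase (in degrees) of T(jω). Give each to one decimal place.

|j1300| = 1300
|j1300 + 22| = √(1300² + 22²) = 1300
|j1300 + 1300| = √(1300² + 1300²) = 1838
|T(j1300)| = 19 × 1300 / (1300 × 1838) = 0.010333
20 log₁₀(0.010333) = -39.72 dB
∠(j1300) = 90.00°
∠(j1300 + 22) = arctan(1300/22) = 89.03°
∠(j1300 + 1300) = arctan(1300/1300) = 45.00°
∠T(j1300) = 90.00° − (89.03° + 45.00°) = -44.03°

|T| = -39.7 dB, ∠T = -44.0°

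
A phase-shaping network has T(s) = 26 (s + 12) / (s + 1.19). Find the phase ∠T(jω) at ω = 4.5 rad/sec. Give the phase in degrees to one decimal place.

-54.6°

∠(j4.5 + 12) = arctan(4.5/12) = 20.56°
∠(j4.5 + 1.19) = arctan(4.5/1.19) = 75.19°
∠T(j4.5) = 20.56° − 75.19° = -54.63°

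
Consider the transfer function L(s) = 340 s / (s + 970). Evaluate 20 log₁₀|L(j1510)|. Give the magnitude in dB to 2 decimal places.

|j1510| = 1510
|j1510 + 970| = √(1510² + 970²) = 1795
|L(j1510)| = 340 × 1510 / 1795 = 286.06
20 log₁₀(286.06) = 49.129 dB

49.13 dB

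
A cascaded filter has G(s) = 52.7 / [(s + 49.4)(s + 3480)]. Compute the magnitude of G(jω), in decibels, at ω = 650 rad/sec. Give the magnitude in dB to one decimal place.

-92.8 dB

|j650 + 49.4| = √(650² + 49.4²) = 651.9
|j650 + 3480| = √(650² + 3480²) = 3540
|G(j650)| = 52.7 / (651.9 × 3540) = 2.2836e-05
20 log₁₀(2.2836e-05) = -92.83 dB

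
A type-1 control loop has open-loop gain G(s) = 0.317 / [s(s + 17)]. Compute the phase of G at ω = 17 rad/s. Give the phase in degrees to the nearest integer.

-135 deg

∠(j17 + 17) = arctan(17/17) = 45.00°
∠(j17) = 90.00°
∠G(j17) = − (45.00° + 90.00°) = -135.00°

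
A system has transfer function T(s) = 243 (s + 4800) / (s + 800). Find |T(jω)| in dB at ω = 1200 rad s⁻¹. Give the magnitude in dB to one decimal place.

|j1200 + 4800| = √(1200² + 4800²) = 4948
|j1200 + 800| = √(1200² + 800²) = 1442
|T(j1200)| = 243 × 4948 / 1442 = 833.64
20 log₁₀(833.64) = 58.42 dB

58.4 dB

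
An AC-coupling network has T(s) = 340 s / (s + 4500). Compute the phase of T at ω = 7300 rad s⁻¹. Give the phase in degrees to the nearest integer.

32°

∠(j7300) = 90.00°
∠(j7300 + 4500) = arctan(7300/4500) = 58.35°
∠T(j7300) = 90.00° − 58.35° = 31.65°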